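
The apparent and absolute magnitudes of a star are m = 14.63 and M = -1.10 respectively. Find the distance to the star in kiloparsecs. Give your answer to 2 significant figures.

d ≈ 14 kpc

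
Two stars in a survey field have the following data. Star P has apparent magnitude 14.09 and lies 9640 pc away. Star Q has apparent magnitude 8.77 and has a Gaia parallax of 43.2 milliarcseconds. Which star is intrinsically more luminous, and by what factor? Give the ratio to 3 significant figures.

Star P is more luminous, by a factor of 1290.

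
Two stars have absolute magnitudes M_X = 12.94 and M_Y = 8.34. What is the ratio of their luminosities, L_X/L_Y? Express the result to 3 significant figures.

L_X/L_Y ≈ 0.0145

ΔM = M_X − M_Y = 4.60
L_X/L_Y = 10^(−0.4 ΔM) = 10^-1.840 = 0.01445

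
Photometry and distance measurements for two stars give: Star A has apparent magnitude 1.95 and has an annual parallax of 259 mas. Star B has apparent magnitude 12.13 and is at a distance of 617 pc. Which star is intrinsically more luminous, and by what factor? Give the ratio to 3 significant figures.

Star A: p = 259 mas = 0.259″ → d = 1/p = 3.861 pc
Star A: M = m − 5 log₁₀ d + 5 = 1.95 − 5·0.5867 + 5 = 4.016
Star B: M = m − 5 log₁₀ d + 5 = 12.13 − 5·2.7903 + 5 = 3.179
ΔM = M_A − M_B = 4.016 − (3.179) = 0.838; smaller M is more luminous → Star B.
L ratio = 10^(0.4 |ΔM|) = 10^0.335 = 2.164

Star B is more luminous, by a factor of 2.16.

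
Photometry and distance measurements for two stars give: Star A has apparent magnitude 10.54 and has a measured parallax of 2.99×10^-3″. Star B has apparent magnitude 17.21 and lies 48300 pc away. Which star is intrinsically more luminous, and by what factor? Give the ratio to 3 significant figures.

Star B is more luminous, by a factor of 44.8.

Star A: d = 1/p = 1/2.99×10^-3″ = 334.4 pc
Star A: M = m − 5 log₁₀ d + 5 = 10.54 − 5·2.5243 + 5 = 2.918
Star B: M = m − 5 log₁₀ d + 5 = 17.21 − 5·4.6839 + 5 = -1.210
ΔM = M_A − M_B = 2.918 − (-1.210) = 4.128; smaller M is more luminous → Star B.
L ratio = 10^(0.4 |ΔM|) = 10^1.651 = 44.80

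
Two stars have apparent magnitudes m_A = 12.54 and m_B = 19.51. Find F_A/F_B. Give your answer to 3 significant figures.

F_A/F_B ≈ 614

Magnitude difference = -6.97
Flux ratio = 10^(−0.4 Δm) = 10^(−0.4 × -6.97) = 10^2.788 = 613.8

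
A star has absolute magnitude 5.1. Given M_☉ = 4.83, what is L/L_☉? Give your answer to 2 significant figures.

M − M_☉ = 5.1 − 4.83 = 0.270
L/L_☉ = 10^(−0.4 (M − M_☉)) = 10^-0.108 = 0.7798

L/L_☉ ≈ 0.78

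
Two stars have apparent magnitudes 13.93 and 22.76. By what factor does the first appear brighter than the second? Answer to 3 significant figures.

3400

Magnitude difference = -8.83
Flux ratio = 10^(−0.4 Δm) = 10^(−0.4 × -8.83) = 10^3.532 = 3404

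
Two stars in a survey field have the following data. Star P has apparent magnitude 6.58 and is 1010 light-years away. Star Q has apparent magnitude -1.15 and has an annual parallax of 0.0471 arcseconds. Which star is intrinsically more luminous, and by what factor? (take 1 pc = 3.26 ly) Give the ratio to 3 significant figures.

Star Q is more luminous, by a factor of 5.80.

Star P: d = 1010 ly / 3.26 = 309.8 pc
Star P: M = m − 5 log₁₀ d + 5 = 6.58 − 5·2.4911 + 5 = -0.876
Star Q: d = 1/p = 1/0.0471″ = 21.23 pc
Star Q: M = m − 5 log₁₀ d + 5 = -1.15 − 5·1.3270 + 5 = -2.785
ΔM = M_P − M_Q = -0.876 − (-2.785) = 1.909; smaller M is more luminous → Star Q.
L ratio = 10^(0.4 |ΔM|) = 10^0.764 = 5.804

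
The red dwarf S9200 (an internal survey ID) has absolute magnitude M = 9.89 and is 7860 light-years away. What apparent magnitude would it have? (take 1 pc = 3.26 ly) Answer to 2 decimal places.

m ≈ 21.80

d = 7860 ly / 3.26 = 2411 pc
m = M + 5 log₁₀ d − 5 = 9.89 + 5·3.3822 − 5 = 21.801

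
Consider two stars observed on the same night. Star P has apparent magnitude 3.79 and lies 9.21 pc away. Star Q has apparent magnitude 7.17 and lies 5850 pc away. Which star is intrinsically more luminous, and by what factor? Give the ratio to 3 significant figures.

Star Q is more luminous, by a factor of 17900.

Star P: M = m − 5 log₁₀ d + 5 = 3.79 − 5·0.9643 + 5 = 3.969
Star Q: M = m − 5 log₁₀ d + 5 = 7.17 − 5·3.7672 + 5 = -6.666
ΔM = M_P − M_Q = 3.969 − (-6.666) = 10.634; smaller M is more luminous → Star Q.
L ratio = 10^(0.4 |ΔM|) = 10^4.254 = 17940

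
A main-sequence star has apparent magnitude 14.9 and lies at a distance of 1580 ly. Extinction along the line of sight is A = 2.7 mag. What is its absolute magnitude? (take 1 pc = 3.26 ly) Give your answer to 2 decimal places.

M ≈ 3.77

d = 1580 ly / 3.26 = 484.7 pc
5 log₁₀(d/10 pc) = 5 log₁₀(484.7) − 5 = 8.427
M = m − 5 log₁₀(d/10) − A = 14.9 − 8.427 − 2.7 = 3.773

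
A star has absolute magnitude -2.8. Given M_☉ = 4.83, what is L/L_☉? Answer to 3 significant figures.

L/L_☉ ≈ 1130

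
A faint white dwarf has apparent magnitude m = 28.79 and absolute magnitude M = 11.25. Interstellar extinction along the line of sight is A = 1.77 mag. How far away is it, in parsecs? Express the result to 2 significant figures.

d ≈ 14000 pc

m − M = 5 log₁₀(d/10 pc) + A  ⇒  28.79 − (11.25) − 1.77 = 5 log₁₀(d/10)
15.770 = 5 log₁₀(d/10)
log₁₀ d = (m − M − A)/5 + 1 = 4.1540
d = 10^4.1540 = 14260 pc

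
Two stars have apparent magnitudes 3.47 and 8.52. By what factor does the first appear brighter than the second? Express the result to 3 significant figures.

105

Magnitude difference = -5.05
Flux ratio = 10^(−0.4 Δm) = 10^(−0.4 × -5.05) = 10^2.020 = 104.7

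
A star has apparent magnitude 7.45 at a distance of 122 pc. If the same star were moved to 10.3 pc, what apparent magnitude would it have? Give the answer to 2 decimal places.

m ≈ 2.08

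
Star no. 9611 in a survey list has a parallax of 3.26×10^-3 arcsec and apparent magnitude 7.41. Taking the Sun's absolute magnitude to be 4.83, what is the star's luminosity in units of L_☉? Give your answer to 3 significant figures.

d = 1/p = 1/3.26×10^-3″ = 306.7 pc
M = m − 5 log₁₀ d + 5 = 7.41 − 5·2.4868 + 5 = -0.024
M − M_☉ = -0.024 − 4.83 = -4.854
L/L_☉ = 10^(−0.4 × -4.854) = 87.41

L/L_☉ ≈ 87.4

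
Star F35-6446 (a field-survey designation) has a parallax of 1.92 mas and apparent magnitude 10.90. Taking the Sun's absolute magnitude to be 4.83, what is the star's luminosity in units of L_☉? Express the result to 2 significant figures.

L/L_☉ ≈ 10

d = 1/p = 1000/1.92 mas = 520.8 pc
M = m − 5 log₁₀ d + 5 = 10.90 − 5·2.7167 + 5 = 2.317
M − M_☉ = 2.317 − 4.83 = -2.513
L/L_☉ = 10^(−0.4 × -2.513) = 10.13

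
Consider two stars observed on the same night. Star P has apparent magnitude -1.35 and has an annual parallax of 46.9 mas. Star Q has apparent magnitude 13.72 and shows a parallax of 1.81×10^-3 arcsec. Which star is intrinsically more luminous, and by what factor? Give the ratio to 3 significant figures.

Star P: p = 46.9 mas = 0.0469″ → d = 1/p = 21.32 pc
Star P: M = m − 5 log₁₀ d + 5 = -1.35 − 5·1.3288 + 5 = -2.994
Star Q: d = 1/p = 1/1.81×10^-3″ = 552.5 pc
Star Q: M = m − 5 log₁₀ d + 5 = 13.72 − 5·2.7423 + 5 = 5.008
ΔM = M_P − M_Q = -2.994 − (5.008) = -8.003; smaller M is more luminous → Star P.
L ratio = 10^(0.4 |ΔM|) = 10^3.201 = 1589

Star P is more luminous, by a factor of 1590.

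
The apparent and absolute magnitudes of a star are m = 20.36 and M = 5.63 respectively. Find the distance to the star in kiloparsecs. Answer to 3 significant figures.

d ≈ 8.83 kpc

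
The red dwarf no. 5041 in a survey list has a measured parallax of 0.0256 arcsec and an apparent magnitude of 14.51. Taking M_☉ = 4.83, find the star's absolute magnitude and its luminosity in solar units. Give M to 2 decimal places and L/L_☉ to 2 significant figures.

M ≈ 11.55; L/L_☉ ≈ 2.0×10^-3

d = 1/p = 1/0.0256″ = 39.06 pc
M = m − 5 log₁₀ d + 5 = 14.51 − 5·1.5918 + 5 = 11.551
M − M_☉ = 11.551 − 4.83 = 6.721
L/L_☉ = 10^(−0.4 × 6.721) = 2.049×10^-3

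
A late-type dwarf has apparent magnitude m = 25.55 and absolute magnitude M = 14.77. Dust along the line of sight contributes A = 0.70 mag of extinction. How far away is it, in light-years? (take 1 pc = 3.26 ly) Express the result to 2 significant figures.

m − M = 5 log₁₀(d/10 pc) + A  ⇒  25.55 − (14.77) − 0.70 = 5 log₁₀(d/10)
10.080 = 5 log₁₀(d/10)
log₁₀ d = (m − M − A)/5 + 1 = 3.0160
d = 10^3.0160 = 1038 pc
= 3382 ly

d ≈ 3400 ly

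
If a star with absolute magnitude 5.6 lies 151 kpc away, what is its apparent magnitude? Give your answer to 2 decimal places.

m ≈ 26.49

d = 151 kpc = 151000 pc
m = M + 5 log₁₀ d − 5 = 5.6 + 5·5.1790 − 5 = 26.495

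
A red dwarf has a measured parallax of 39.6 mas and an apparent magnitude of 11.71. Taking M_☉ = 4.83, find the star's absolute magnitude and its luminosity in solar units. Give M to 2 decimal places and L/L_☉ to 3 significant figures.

d = 1/p = 1000/39.6 mas = 25.25 pc
M = m − 5 log₁₀ d + 5 = 11.71 − 5·1.4023 + 5 = 9.698
M − M_☉ = 9.698 − 4.83 = 4.868
L/L_☉ = 10^(−0.4 × 4.868) = 0.01129

M ≈ 9.70; L/L_☉ ≈ 0.0113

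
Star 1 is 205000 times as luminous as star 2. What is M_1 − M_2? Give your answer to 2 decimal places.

Pogson: ΔM = −2.5 log₁₀(ratio) = −2.5 log₁₀(205000) = −2.5 × 5.3118 = -13.279
Star 1 is brighter, so it has the smaller magnitude: the difference is negative.

M_1 − M_2 ≈ -13.28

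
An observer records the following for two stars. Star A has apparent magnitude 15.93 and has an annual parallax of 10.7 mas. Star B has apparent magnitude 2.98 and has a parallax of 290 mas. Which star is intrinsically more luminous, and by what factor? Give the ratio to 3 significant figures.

Star A: p = 10.7 mas = 0.0107″ → d = 1/p = 93.46 pc
Star A: M = m − 5 log₁₀ d + 5 = 15.93 − 5·1.9706 + 5 = 11.077
Star B: p = 290 mas = 0.290″ → d = 1/p = 3.448 pc
Star B: M = m − 5 log₁₀ d + 5 = 2.98 − 5·0.5376 + 5 = 5.292
ΔM = M_A − M_B = 11.077 − (5.292) = 5.785; smaller M is more luminous → Star B.
L ratio = 10^(0.4 |ΔM|) = 10^2.314 = 206.0

Star B is more luminous, by a factor of 206.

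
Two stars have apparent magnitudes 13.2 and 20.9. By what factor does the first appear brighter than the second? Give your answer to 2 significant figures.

1200

Magnitude difference = -7.7
Flux ratio = 10^(−0.4 Δm) = 10^(−0.4 × -7.7) = 10^3.080 = 1202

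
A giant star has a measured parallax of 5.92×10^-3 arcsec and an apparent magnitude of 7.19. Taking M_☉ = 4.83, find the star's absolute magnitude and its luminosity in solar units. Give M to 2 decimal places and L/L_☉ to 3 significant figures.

M ≈ 1.05; L/L_☉ ≈ 32.5

d = 1/p = 1/5.92×10^-3″ = 168.9 pc
M = m − 5 log₁₀ d + 5 = 7.19 − 5·2.2277 + 5 = 1.052
M − M_☉ = 1.052 − 4.83 = -3.778
L/L_☉ = 10^(−0.4 × -3.778) = 32.46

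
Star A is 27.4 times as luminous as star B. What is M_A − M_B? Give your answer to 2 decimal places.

M_A − M_B ≈ -3.59

Pogson: ΔM = −2.5 log₁₀(ratio) = −2.5 log₁₀(27.4) = −2.5 × 1.4378 = -3.594
Star A is brighter, so it has the smaller magnitude: the difference is negative.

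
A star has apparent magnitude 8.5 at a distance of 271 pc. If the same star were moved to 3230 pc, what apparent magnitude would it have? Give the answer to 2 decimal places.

m ≈ 13.88

Flux ∝ 1/d², so Δm = 5 log₁₀(d₂/d₁) = 5 log₁₀(3230/271) = 5.381
m₂ = m₁ + Δm = 8.5 + (5.381) = 13.881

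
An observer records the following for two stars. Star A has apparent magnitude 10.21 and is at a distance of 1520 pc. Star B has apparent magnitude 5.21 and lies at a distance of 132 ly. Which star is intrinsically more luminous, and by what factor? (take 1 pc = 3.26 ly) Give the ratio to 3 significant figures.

Star A: M = m − 5 log₁₀ d + 5 = 10.21 − 5·3.1818 + 5 = -0.699
Star B: d = 132 ly / 3.26 = 40.49 pc
Star B: M = m − 5 log₁₀ d + 5 = 5.21 − 5·1.6074 + 5 = 2.173
ΔM = M_A − M_B = -0.699 − (2.173) = -2.872; smaller M is more luminous → Star A.
L ratio = 10^(0.4 |ΔM|) = 10^1.149 = 14.09

Star A is more luminous, by a factor of 14.1.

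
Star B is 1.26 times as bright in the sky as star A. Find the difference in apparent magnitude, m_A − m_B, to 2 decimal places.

m_A − m_B ≈ 0.25

Pogson: Δm = −2.5 log₁₀(ratio) = −2.5 log₁₀(1.26) = −2.5 × 0.1004 = -0.251
Star B is brighter so has the smaller magnitude: m_A − m_B is positive.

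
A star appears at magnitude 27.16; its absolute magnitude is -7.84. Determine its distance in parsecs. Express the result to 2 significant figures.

Distance modulus: m − M = 27.16 − (-7.84) = 35.000
m − M = 5 log₁₀ d − 5
log₁₀ d = (m − M)/5 + 1 = 8.0000
d = 10^8.0000 = 1.000×10^8 pc

d ≈ 1.0×10^8 pc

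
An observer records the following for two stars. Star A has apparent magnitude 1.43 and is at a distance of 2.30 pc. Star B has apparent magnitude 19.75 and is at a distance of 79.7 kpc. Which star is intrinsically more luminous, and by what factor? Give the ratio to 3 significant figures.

Star A: M = m − 5 log₁₀ d + 5 = 1.43 − 5·0.3617 + 5 = 4.621
Star B: d = 79.7 kpc = 79700 pc
Star B: M = m − 5 log₁₀ d + 5 = 19.75 − 5·4.9015 + 5 = 0.243
ΔM = M_A − M_B = 4.621 − (0.243) = 4.379; smaller M is more luminous → Star B.
L ratio = 10^(0.4 |ΔM|) = 10^1.751 = 56.42

Star B is more luminous, by a factor of 56.4.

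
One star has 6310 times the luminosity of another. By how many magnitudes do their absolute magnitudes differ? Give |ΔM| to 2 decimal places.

Pogson: ΔM = −2.5 log₁₀(ratio) = −2.5 log₁₀(6310) = −2.5 × 3.8000 = -9.500

|ΔM| ≈ 9.50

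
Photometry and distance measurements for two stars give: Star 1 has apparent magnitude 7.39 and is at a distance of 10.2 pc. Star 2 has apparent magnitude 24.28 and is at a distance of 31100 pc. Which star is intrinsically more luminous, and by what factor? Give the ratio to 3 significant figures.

Star 2 is more luminous, by a factor of 1.63.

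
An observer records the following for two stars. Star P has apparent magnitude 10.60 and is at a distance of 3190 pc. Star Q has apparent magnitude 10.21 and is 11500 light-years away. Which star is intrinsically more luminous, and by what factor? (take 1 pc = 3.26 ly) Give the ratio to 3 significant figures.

Star Q is more luminous, by a factor of 1.75.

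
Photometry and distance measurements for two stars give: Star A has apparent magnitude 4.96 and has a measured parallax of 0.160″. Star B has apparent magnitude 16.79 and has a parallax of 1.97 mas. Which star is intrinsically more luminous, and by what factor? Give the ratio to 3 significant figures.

Star A is more luminous, by a factor of 8.18.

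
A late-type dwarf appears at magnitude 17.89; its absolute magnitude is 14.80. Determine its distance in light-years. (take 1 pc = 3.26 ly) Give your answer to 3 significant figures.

Distance modulus: m − M = 17.89 − (14.80) = 3.090
m − M = 5 log₁₀ d − 5
log₁₀ d = (m − M)/5 + 1 = 1.6180
d = 10^1.6180 = 41.50 pc
= 135.3 ly

d ≈ 135 ly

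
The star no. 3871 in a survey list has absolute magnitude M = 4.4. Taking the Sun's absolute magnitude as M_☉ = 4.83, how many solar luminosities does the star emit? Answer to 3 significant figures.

L/L_☉ ≈ 1.49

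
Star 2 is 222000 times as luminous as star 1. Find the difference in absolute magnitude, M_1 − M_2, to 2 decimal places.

Pogson: ΔM = −2.5 log₁₀(ratio) = −2.5 log₁₀(222000) = −2.5 × 5.3464 = -13.366
Star 2 is brighter so has the smaller magnitude: M_1 − M_2 is positive.

M_1 − M_2 ≈ 13.37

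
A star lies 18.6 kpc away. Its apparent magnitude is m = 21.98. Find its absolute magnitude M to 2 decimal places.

M ≈ 5.63

d = 18.6 kpc = 18600 pc
5 log₁₀(d/10 pc) = 5 log₁₀(18600) − 5 = 16.348
M = m − 5 log₁₀(d/10) = 21.98 − 16.348 = 5.632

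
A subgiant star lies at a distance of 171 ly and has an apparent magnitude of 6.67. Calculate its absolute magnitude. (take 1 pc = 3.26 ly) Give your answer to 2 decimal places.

d = 171 ly / 3.26 = 52.45 pc
5 log₁₀(d/10 pc) = 5 log₁₀(52.45) − 5 = 3.599
M = m − 5 log₁₀(d/10) = 6.67 − 3.599 = 3.071

M ≈ 3.07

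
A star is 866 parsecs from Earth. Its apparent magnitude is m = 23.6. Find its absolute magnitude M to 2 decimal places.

M ≈ 13.91

5 log₁₀(d/10 pc) = 5 log₁₀(866.0) − 5 = 9.688
M = m − 5 log₁₀(d/10) = 23.6 − 9.688 = 13.912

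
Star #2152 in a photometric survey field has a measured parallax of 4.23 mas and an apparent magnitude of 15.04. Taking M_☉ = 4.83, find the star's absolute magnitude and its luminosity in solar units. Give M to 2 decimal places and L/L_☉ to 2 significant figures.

d = 1/p = 1000/4.23 mas = 236.4 pc
M = m − 5 log₁₀ d + 5 = 15.04 − 5·2.3737 + 5 = 8.172
M − M_☉ = 8.172 − 4.83 = 3.342
L/L_☉ = 10^(−0.4 × 3.342) = 0.04606

M ≈ 8.17; L/L_☉ ≈ 0.046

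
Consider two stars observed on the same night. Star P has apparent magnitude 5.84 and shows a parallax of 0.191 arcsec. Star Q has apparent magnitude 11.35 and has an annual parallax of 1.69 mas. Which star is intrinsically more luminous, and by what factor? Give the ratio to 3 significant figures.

Star P: d = 1/p = 1/0.191″ = 5.236 pc
Star P: M = m − 5 log₁₀ d + 5 = 5.84 − 5·0.7190 + 5 = 7.245
Star Q: p = 1.69 mas = 1.69×10^-3″ → d = 1/p = 591.7 pc
Star Q: M = m − 5 log₁₀ d + 5 = 11.35 − 5·2.7721 + 5 = 2.489
ΔM = M_P − M_Q = 7.245 − (2.489) = 4.756; smaller M is more luminous → Star Q.
L ratio = 10^(0.4 |ΔM|) = 10^1.902 = 79.85

Star Q is more luminous, by a factor of 79.9.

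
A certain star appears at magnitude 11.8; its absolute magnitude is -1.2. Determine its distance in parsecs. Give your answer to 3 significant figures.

μ = m − M = 13.000
m − M = 5 log₁₀ d − 5
log₁₀ d = (m − M)/5 + 1 = 3.6000
d = 10^3.6000 = 3981 pc

d ≈ 3980 pc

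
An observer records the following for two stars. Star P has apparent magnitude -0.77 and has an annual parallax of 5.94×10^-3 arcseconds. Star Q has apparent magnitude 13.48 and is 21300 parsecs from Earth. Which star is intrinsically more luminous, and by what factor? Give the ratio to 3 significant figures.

Star P is more luminous, by a factor of 31.3.

Star P: d = 1/p = 1/5.94×10^-3″ = 168.4 pc
Star P: M = m − 5 log₁₀ d + 5 = -0.77 − 5·2.2262 + 5 = -6.901
Star Q: M = m − 5 log₁₀ d + 5 = 13.48 − 5·4.3284 + 5 = -3.162
ΔM = M_P − M_Q = -6.901 − (-3.162) = -3.739; smaller M is more luminous → Star P.
L ratio = 10^(0.4 |ΔM|) = 10^1.496 = 31.31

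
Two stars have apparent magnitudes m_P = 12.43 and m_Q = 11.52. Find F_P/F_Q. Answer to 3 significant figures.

Magnitude difference = 0.91
Flux ratio = 10^(−0.4 Δm) = 10^(−0.4 × 0.91) = 10^-0.364 = 0.4325

F_P/F_Q ≈ 0.433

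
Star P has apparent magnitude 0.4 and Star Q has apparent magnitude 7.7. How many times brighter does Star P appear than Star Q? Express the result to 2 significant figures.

830

Magnitude difference = -7.3
Flux ratio = 10^(−0.4 Δm) = 10^(−0.4 × -7.3) = 10^2.920 = 831.8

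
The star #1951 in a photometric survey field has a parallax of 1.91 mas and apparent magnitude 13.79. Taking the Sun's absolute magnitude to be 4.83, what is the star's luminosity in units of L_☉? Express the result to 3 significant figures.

d = 1/p = 1000/1.91 mas = 523.6 pc
M = m − 5 log₁₀ d + 5 = 13.79 − 5·2.7190 + 5 = 5.195
M − M_☉ = 5.195 − 4.83 = 0.365
L/L_☉ = 10^(−0.4 × 0.365) = 0.7144

L/L_☉ ≈ 0.714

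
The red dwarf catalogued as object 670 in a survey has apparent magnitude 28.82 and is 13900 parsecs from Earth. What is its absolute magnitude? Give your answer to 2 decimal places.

M ≈ 13.10

5 log₁₀(d/10 pc) = 5 log₁₀(13900) − 5 = 15.715
M = m − 5 log₁₀(d/10) = 28.82 − 15.715 = 13.105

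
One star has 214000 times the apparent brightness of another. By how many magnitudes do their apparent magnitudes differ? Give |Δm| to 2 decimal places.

|Δm| ≈ 13.33

Pogson: Δm = −2.5 log₁₀(ratio) = −2.5 log₁₀(214000) = −2.5 × 5.3304 = -13.326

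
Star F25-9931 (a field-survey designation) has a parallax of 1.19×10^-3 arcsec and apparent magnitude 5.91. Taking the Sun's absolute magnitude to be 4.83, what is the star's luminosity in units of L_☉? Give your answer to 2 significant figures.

L/L_☉ ≈ 2600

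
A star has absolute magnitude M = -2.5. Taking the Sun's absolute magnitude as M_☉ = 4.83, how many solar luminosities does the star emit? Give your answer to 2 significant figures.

M − M_☉ = -2.5 − 4.83 = -7.330
L/L_☉ = 10^(−0.4 (M − M_☉)) = 10^2.932 = 855.1

L/L_☉ ≈ 860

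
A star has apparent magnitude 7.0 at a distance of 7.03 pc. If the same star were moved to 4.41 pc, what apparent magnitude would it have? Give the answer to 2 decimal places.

Flux ∝ 1/d², so Δm = 5 log₁₀(d₂/d₁) = 5 log₁₀(4.41/7.03) = -1.013
m₂ = m₁ + Δm = 7.0 + (-1.013) = 5.987

m ≈ 5.99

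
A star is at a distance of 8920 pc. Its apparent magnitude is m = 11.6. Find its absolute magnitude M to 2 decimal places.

M ≈ -3.15

5 log₁₀(d/10 pc) = 5 log₁₀(8920) − 5 = 14.752
M = m − 5 log₁₀(d/10) = 11.6 − 14.752 = -3.152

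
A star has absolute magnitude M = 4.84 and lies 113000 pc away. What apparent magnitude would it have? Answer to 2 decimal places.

m = M + 5 log₁₀ d − 5 = 4.84 + 5·5.0531 − 5 = 25.105

m ≈ 25.11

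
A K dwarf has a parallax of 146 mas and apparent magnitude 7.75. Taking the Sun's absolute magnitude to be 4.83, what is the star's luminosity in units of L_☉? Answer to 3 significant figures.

L/L_☉ ≈ 0.0319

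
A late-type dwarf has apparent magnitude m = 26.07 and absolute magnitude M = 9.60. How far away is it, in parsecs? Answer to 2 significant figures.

d ≈ 20000 pc

μ = m − M = 16.470
m − M = 5 log₁₀ d − 5
log₁₀ d = (m − M)/5 + 1 = 4.2940
d = 10^4.2940 = 19680 pc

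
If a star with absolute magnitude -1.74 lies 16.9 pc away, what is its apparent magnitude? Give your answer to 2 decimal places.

m ≈ -0.60

m = M + 5 log₁₀ d − 5 = -1.74 + 5·1.2279 − 5 = -0.601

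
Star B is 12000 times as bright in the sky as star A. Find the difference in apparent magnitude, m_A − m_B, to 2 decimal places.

Pogson: Δm = −2.5 log₁₀(ratio) = −2.5 log₁₀(12000) = −2.5 × 4.0792 = -10.198
Star B is brighter so has the smaller magnitude: m_A − m_B is positive.

m_A − m_B ≈ 10.20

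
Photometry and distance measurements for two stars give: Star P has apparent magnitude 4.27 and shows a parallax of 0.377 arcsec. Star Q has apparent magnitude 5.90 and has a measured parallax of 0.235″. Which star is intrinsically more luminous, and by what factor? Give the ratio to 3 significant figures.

Star P: d = 1/p = 1/0.377″ = 2.653 pc
Star P: M = m − 5 log₁₀ d + 5 = 4.27 − 5·0.4237 + 5 = 7.152
Star Q: d = 1/p = 1/0.235″ = 4.255 pc
Star Q: M = m − 5 log₁₀ d + 5 = 5.90 − 5·0.6289 + 5 = 7.755
ΔM = M_P − M_Q = 7.152 − (7.755) = -0.604; smaller M is more luminous → Star P.
L ratio = 10^(0.4 |ΔM|) = 10^0.241 = 1.744

Star P is more luminous, by a factor of 1.74.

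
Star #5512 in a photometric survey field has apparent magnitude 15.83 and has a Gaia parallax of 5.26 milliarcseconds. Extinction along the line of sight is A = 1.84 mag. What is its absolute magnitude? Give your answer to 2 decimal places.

M ≈ 7.59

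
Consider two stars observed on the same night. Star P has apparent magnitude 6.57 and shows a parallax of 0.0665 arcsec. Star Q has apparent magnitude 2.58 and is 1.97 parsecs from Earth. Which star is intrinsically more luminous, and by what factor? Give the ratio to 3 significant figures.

Star P is more luminous, by a factor of 1.48.

Star P: d = 1/p = 1/0.0665″ = 15.04 pc
Star P: M = m − 5 log₁₀ d + 5 = 6.57 − 5·1.1772 + 5 = 5.684
Star Q: M = m − 5 log₁₀ d + 5 = 2.58 − 5·0.2945 + 5 = 6.108
ΔM = M_P − M_Q = 5.684 − (6.108) = -0.424; smaller M is more luminous → Star P.
L ratio = 10^(0.4 |ΔM|) = 10^0.169 = 1.477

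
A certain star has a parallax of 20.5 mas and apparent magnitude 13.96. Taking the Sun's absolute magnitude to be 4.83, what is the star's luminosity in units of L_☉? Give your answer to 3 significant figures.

d = 1/p = 1000/20.5 mas = 48.78 pc
M = m − 5 log₁₀ d + 5 = 13.96 − 5·1.6882 + 5 = 10.519
M − M_☉ = 10.519 − 4.83 = 5.689
L/L_☉ = 10^(−0.4 × 5.689) = 5.303×10^-3

L/L_☉ ≈ 5.30×10^-3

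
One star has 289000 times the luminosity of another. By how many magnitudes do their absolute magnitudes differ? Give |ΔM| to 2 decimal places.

|ΔM| ≈ 13.65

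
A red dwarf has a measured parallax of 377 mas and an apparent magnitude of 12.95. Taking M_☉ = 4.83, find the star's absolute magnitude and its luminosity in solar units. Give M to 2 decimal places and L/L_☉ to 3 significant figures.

d = 1/p = 1000/377 mas = 2.653 pc
M = m − 5 log₁₀ d + 5 = 12.95 − 5·0.4237 + 5 = 15.832
M − M_☉ = 15.832 − 4.83 = 11.002
L/L_☉ = 10^(−0.4 × 11.002) = 3.975×10^-5

M ≈ 15.83; L/L_☉ ≈ 3.97×10^-5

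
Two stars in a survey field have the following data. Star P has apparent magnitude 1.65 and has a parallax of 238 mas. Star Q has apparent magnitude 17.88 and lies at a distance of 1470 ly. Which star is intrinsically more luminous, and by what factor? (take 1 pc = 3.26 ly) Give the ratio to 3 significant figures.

Star P is more luminous, by a factor of 270.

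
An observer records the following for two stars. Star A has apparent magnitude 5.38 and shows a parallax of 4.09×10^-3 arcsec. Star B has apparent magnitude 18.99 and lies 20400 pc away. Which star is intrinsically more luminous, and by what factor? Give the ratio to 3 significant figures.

Star A is more luminous, by a factor of 39.9.

Star A: d = 1/p = 1/4.09×10^-3″ = 244.5 pc
Star A: M = m − 5 log₁₀ d + 5 = 5.38 − 5·2.3883 + 5 = -1.561
Star B: M = m − 5 log₁₀ d + 5 = 18.99 − 5·4.3096 + 5 = 2.442
ΔM = M_A − M_B = -1.561 − (2.442) = -4.003; smaller M is more luminous → Star A.
L ratio = 10^(0.4 |ΔM|) = 10^1.601 = 39.93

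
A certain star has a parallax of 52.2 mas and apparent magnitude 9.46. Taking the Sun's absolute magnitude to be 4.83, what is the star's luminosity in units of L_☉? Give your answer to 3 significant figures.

d = 1/p = 1000/52.2 mas = 19.16 pc
M = m − 5 log₁₀ d + 5 = 9.46 − 5·1.2823 + 5 = 8.048
M − M_☉ = 8.048 − 4.83 = 3.218
L/L_☉ = 10^(−0.4 × 3.218) = 0.05160

L/L_☉ ≈ 0.0516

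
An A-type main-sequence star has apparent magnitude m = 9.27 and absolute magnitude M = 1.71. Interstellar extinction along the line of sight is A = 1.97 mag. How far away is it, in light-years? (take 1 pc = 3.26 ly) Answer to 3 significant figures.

d ≈ 428 ly

m − M = 5 log₁₀(d/10 pc) + A  ⇒  9.27 − (1.71) − 1.97 = 5 log₁₀(d/10)
5.590 = 5 log₁₀(d/10)
log₁₀ d = (m − M − A)/5 + 1 = 2.1180
d = 10^2.1180 = 131.2 pc
= 427.8 ly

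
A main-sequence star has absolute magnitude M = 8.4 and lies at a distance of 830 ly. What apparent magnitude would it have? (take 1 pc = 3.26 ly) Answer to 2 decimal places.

d = 830 ly / 3.26 = 254.6 pc
m = M + 5 log₁₀ d − 5 = 8.4 + 5·2.4059 − 5 = 15.429

m ≈ 15.43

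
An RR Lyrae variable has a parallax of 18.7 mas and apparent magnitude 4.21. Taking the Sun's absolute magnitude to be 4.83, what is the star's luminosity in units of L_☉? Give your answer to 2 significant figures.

L/L_☉ ≈ 51

d = 1/p = 1000/18.7 mas = 53.48 pc
M = m − 5 log₁₀ d + 5 = 4.21 − 5·1.7282 + 5 = 0.569
M − M_☉ = 0.569 − 4.83 = -4.261
L/L_☉ = 10^(−0.4 × -4.261) = 50.62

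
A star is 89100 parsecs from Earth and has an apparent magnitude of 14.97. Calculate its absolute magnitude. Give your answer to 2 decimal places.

5 log₁₀(d/10 pc) = 5 log₁₀(89100) − 5 = 19.749
M = m − 5 log₁₀(d/10) = 14.97 − 19.749 = -4.779

M ≈ -4.78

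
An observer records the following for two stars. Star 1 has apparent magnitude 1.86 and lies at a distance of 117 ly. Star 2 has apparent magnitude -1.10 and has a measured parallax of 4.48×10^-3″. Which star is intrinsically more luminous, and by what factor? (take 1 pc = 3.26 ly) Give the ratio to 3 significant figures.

Star 2 is more luminous, by a factor of 591.

Star 1: d = 117 ly / 3.26 = 35.89 pc
Star 1: M = m − 5 log₁₀ d + 5 = 1.86 − 5·1.5550 + 5 = -0.915
Star 2: d = 1/p = 1/4.48×10^-3″ = 223.2 pc
Star 2: M = m − 5 log₁₀ d + 5 = -1.10 − 5·2.3487 + 5 = -7.844
ΔM = M_1 − M_2 = -0.915 − (-7.844) = 6.929; smaller M is more luminous → Star 2.
L ratio = 10^(0.4 |ΔM|) = 10^2.772 = 590.9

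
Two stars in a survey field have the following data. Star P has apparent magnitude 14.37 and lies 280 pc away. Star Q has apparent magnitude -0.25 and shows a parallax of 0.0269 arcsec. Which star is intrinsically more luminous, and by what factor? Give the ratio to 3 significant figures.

Star Q is more luminous, by a factor of 12400.

Star P: M = m − 5 log₁₀ d + 5 = 14.37 − 5·2.4472 + 5 = 7.134
Star Q: d = 1/p = 1/0.0269″ = 37.17 pc
Star Q: M = m − 5 log₁₀ d + 5 = -0.25 − 5·1.5702 + 5 = -3.101
ΔM = M_P − M_Q = 7.134 − (-3.101) = 10.235; smaller M is more luminous → Star Q.
L ratio = 10^(0.4 |ΔM|) = 10^4.094 = 12420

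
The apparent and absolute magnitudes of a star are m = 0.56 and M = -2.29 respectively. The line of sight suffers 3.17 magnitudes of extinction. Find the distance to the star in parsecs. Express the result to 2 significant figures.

d ≈ 8.6 pc

m − M = 5 log₁₀(d/10 pc) + A  ⇒  0.56 − (-2.29) − 3.17 = 5 log₁₀(d/10)
-0.320 = 5 log₁₀(d/10)
log₁₀ d = (m − M − A)/5 + 1 = 0.9360
d = 10^0.9360 = 8.630 pc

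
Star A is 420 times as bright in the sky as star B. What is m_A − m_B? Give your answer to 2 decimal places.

m_A − m_B ≈ -6.56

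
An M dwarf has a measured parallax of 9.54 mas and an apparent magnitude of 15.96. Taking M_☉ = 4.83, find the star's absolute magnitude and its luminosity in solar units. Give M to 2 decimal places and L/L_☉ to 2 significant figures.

d = 1/p = 1000/9.54 mas = 104.8 pc
M = m − 5 log₁₀ d + 5 = 15.96 − 5·2.0205 + 5 = 10.858
M − M_☉ = 10.858 − 4.83 = 6.028
L/L_☉ = 10^(−0.4 × 6.028) = 3.881×10^-3

M ≈ 10.86; L/L_☉ ≈ 3.9×10^-3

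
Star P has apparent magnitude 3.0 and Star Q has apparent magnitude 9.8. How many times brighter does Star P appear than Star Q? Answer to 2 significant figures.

Δm = 3.0 − (9.8) = -6.8
Flux ratio = 10^(−0.4 Δm) = 10^(−0.4 × -6.8) = 10^2.720 = 524.8

520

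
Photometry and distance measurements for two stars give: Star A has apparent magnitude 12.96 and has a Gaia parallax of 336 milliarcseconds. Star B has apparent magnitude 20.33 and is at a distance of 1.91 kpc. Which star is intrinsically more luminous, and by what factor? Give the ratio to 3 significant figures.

Star B is more luminous, by a factor of 464.

Star A: p = 336 mas = 0.336″ → d = 1/p = 2.976 pc
Star A: M = m − 5 log₁₀ d + 5 = 12.96 − 5·0.4737 + 5 = 15.592
Star B: d = 1.91 kpc = 1910 pc
Star B: M = m − 5 log₁₀ d + 5 = 20.33 − 5·3.2810 + 5 = 8.925
ΔM = M_A − M_B = 15.592 − (8.925) = 6.667; smaller M is more luminous → Star B.
L ratio = 10^(0.4 |ΔM|) = 10^2.667 = 464.2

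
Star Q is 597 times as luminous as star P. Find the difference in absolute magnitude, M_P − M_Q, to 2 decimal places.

M_P − M_Q ≈ 6.94

Pogson: ΔM = −2.5 log₁₀(ratio) = −2.5 log₁₀(597) = −2.5 × 2.7760 = -6.940
Star Q is brighter so has the smaller magnitude: M_P − M_Q is positive.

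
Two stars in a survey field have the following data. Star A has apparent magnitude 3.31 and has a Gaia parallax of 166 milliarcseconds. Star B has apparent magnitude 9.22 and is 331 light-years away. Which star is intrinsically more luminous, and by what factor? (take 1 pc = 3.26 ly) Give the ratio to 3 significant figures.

Star B is more luminous, by a factor of 1.23.

Star A: p = 166 mas = 0.166″ → d = 1/p = 6.024 pc
Star A: M = m − 5 log₁₀ d + 5 = 3.31 − 5·0.7799 + 5 = 4.411
Star B: d = 331 ly / 3.26 = 101.5 pc
Star B: M = m − 5 log₁₀ d + 5 = 9.22 − 5·2.0066 + 5 = 4.187
ΔM = M_A − M_B = 4.411 − (4.187) = 0.224; smaller M is more luminous → Star B.
L ratio = 10^(0.4 |ΔM|) = 10^0.089 = 1.229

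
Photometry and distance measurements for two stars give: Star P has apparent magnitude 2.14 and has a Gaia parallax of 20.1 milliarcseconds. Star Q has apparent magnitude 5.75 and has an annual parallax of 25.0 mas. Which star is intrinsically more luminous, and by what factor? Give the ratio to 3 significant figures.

Star P is more luminous, by a factor of 43.0.

Star P: p = 20.1 mas = 0.0201″ → d = 1/p = 49.75 pc
Star P: M = m − 5 log₁₀ d + 5 = 2.14 − 5·1.6968 + 5 = -1.344
Star Q: p = 25.0 mas = 0.0250″ → d = 1/p = 40.00 pc
Star Q: M = m − 5 log₁₀ d + 5 = 5.75 − 5·1.6021 + 5 = 2.740
ΔM = M_P − M_Q = -1.344 − (2.740) = -4.084; smaller M is more luminous → Star P.
L ratio = 10^(0.4 |ΔM|) = 10^1.633 = 43.00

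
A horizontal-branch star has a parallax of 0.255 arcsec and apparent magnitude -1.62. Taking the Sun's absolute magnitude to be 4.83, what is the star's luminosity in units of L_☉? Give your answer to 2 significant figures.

L/L_☉ ≈ 58

d = 1/p = 1/0.255″ = 3.922 pc
M = m − 5 log₁₀ d + 5 = -1.62 − 5·0.5935 + 5 = 0.413
M − M_☉ = 0.413 − 4.83 = -4.417
L/L_☉ = 10^(−0.4 × -4.417) = 58.47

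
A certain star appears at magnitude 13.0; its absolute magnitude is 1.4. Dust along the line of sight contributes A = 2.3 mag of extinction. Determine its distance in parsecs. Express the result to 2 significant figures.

d ≈ 720 pc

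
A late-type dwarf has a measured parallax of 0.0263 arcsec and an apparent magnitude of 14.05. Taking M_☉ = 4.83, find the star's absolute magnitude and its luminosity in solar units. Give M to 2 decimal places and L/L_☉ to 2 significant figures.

M ≈ 11.15; L/L_☉ ≈ 3.0×10^-3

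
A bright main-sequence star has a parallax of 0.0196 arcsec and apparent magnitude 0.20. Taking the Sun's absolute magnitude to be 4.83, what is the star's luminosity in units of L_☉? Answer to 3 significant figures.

d = 1/p = 1/0.0196″ = 51.02 pc
M = m − 5 log₁₀ d + 5 = 0.20 − 5·1.7077 + 5 = -3.339
M − M_☉ = -3.339 − 4.83 = -8.169
L/L_☉ = 10^(−0.4 × -8.169) = 1851

L/L_☉ ≈ 1850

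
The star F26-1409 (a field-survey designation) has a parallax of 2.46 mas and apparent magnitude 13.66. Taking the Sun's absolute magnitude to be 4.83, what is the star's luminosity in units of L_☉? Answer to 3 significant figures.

d = 1/p = 1000/2.46 mas = 406.5 pc
M = m − 5 log₁₀ d + 5 = 13.66 − 5·2.6091 + 5 = 5.615
M − M_☉ = 5.615 − 4.83 = 0.785
L/L_☉ = 10^(−0.4 × 0.785) = 0.4854

L/L_☉ ≈ 0.485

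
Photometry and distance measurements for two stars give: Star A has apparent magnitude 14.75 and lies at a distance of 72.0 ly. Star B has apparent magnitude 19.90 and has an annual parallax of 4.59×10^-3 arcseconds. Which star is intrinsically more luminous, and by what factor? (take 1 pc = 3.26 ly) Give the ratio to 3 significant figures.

Star A is more luminous, by a factor of 1.18.

Star A: d = 72.0 ly / 3.26 = 22.09 pc
Star A: M = m − 5 log₁₀ d + 5 = 14.75 − 5·1.3441 + 5 = 13.029
Star B: d = 1/p = 1/4.59×10^-3″ = 217.9 pc
Star B: M = m − 5 log₁₀ d + 5 = 19.90 − 5·2.3382 + 5 = 13.209
ΔM = M_A − M_B = 13.029 − (13.209) = -0.180; smaller M is more luminous → Star A.
L ratio = 10^(0.4 |ΔM|) = 10^0.072 = 1.180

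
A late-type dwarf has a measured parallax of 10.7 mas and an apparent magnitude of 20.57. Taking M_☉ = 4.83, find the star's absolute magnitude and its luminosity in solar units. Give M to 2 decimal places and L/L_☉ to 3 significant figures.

M ≈ 15.72; L/L_☉ ≈ 4.42×10^-5

d = 1/p = 1000/10.7 mas = 93.46 pc
M = m − 5 log₁₀ d + 5 = 20.57 − 5·1.9706 + 5 = 15.717
M − M_☉ = 15.717 − 4.83 = 10.887
L/L_☉ = 10^(−0.4 × 10.887) = 4.418×10^-5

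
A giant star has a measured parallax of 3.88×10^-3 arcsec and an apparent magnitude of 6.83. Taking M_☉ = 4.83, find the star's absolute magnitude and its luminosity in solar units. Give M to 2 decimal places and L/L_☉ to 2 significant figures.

M ≈ -0.23; L/L_☉ ≈ 110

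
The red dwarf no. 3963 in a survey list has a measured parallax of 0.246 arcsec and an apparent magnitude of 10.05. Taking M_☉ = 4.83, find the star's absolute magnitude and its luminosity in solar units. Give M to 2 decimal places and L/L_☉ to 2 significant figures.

d = 1/p = 1/0.246″ = 4.065 pc
M = m − 5 log₁₀ d + 5 = 10.05 − 5·0.6091 + 5 = 12.005
M − M_☉ = 12.005 − 4.83 = 7.175
L/L_☉ = 10^(−0.4 × 7.175) = 1.349×10^-3

M ≈ 12.00; L/L_☉ ≈ 1.3×10^-3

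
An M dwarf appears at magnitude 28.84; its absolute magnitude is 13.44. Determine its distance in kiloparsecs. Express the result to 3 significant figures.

d ≈ 12.0 kpc

μ = m − M = 15.400
m − M = 5 log₁₀ d − 5
log₁₀ d = (m − M)/5 + 1 = 4.0800
d = 10^4.0800 = 12020 pc
= 12.02 kpc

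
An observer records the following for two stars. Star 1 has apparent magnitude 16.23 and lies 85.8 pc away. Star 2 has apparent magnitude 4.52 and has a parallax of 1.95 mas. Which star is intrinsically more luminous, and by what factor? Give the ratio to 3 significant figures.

Star 2 is more luminous, by a factor of 1.73×10^6.

Star 1: M = m − 5 log₁₀ d + 5 = 16.23 − 5·1.9335 + 5 = 11.563
Star 2: p = 1.95 mas = 1.95×10^-3″ → d = 1/p = 512.8 pc
Star 2: M = m − 5 log₁₀ d + 5 = 4.52 − 5·2.7100 + 5 = -4.030
ΔM = M_1 − M_2 = 11.563 − (-4.030) = 15.592; smaller M is more luminous → Star 2.
L ratio = 10^(0.4 |ΔM|) = 10^6.237 = 1.726×10^6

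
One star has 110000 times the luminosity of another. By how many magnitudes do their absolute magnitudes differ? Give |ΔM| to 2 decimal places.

|ΔM| ≈ 12.60

Pogson: ΔM = −2.5 log₁₀(ratio) = −2.5 log₁₀(110000) = −2.5 × 5.0414 = -12.603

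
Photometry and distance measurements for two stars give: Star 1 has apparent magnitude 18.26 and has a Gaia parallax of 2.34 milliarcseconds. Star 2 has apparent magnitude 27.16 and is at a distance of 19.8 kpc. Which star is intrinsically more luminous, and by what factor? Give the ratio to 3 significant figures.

Star 1: p = 2.34 mas = 2.34×10^-3″ → d = 1/p = 427.4 pc
Star 1: M = m − 5 log₁₀ d + 5 = 18.26 − 5·2.6308 + 5 = 10.106
Star 2: d = 19.8 kpc = 19800 pc
Star 2: M = m − 5 log₁₀ d + 5 = 27.16 − 5·4.2967 + 5 = 10.677
ΔM = M_1 − M_2 = 10.106 − (10.677) = -0.571; smaller M is more luminous → Star 1.
L ratio = 10^(0.4 |ΔM|) = 10^0.228 = 1.691

Star 1 is more luminous, by a factor of 1.69.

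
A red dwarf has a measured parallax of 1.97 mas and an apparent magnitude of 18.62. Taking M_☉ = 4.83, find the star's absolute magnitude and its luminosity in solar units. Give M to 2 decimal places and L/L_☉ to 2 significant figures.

d = 1/p = 1000/1.97 mas = 507.6 pc
M = m − 5 log₁₀ d + 5 = 18.62 − 5·2.7055 + 5 = 10.092
M − M_☉ = 10.092 − 4.83 = 5.262
L/L_☉ = 10^(−0.4 × 5.262) = 7.854×10^-3

M ≈ 10.09; L/L_☉ ≈ 7.9×10^-3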